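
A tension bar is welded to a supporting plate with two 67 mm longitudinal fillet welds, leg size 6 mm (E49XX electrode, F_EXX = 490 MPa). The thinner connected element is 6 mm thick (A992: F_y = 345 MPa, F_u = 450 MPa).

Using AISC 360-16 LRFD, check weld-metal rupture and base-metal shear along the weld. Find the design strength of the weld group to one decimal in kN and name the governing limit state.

125.3 kN (weld metal governs)

Weld metal: throat = 0.707×6 = 4.242 mm, L = 2×67 = 134 mm. φR_n = 0.75 × 0.6 × 490 × 4.242 × 134 = 125.3 kN.
Base metal shear (6 mm plate): yield φR_n = 1.0×0.6×345×6×134 = 166.4 kN; rupture φR_n = 0.75×0.6×450×6×134 = 162.8 kN; take 162.8 kN (rupture).
Governing: min(125.3, 162.8) = 125.3 kN → weld metal.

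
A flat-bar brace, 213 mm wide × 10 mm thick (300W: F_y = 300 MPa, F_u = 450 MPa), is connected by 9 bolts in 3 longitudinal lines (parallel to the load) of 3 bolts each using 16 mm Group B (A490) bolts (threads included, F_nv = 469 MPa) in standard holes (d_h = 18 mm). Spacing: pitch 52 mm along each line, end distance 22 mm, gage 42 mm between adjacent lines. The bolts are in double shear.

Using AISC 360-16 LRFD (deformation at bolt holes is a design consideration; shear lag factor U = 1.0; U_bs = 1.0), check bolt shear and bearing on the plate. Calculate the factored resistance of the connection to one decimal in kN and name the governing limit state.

Bolt shear: A_b = π(16)²/4 = 201.06 mm². φR_n = 0.75 × 469 × 201.06 × 9 × 2 = 1273.0 kN.
Bearing (10 mm plate, F_u = 450 MPa): end bolts L_c = 22 − 18/2 = 13, R_n = min(1.2×13×10×450, 2.4×16×10×450) = 70.2 kN/bolt; interior L_c = 52 − 18 = 34, R_n = 172.8 kN/bolt. φR_n = 0.75 × (3×70.2 + 6×172.8) = 935.6 kN.
Governing: min(1273.0, 935.6) = 935.6 kN → bearing.

935.6 kN (bearing governs)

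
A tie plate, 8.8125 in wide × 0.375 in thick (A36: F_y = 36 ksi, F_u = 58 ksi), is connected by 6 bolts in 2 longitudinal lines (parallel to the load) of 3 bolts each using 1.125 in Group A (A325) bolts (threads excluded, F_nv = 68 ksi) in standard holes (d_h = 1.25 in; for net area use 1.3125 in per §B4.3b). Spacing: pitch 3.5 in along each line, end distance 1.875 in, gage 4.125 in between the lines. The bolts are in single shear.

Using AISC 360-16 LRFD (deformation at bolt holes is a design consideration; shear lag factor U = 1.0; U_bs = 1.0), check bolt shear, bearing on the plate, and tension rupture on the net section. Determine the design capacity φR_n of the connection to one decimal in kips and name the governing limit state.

Bolt shear: A_b = π(1.125)²/4 = 0.99402 in². φR_n = 0.75 × 68 × 0.99402 × 6 × 1 = 304.2 kips.
Bearing (0.375 in plate, F_u = 58 ksi): end bolts L_c = 1.875 − 1.25/2 = 1.25, R_n = min(1.2×1.25×0.375×58, 2.4×1.125×0.375×58) = 32.625 kips/bolt; interior L_c = 3.5 − 1.25 = 2.25, R_n = 58.725 kips/bolt. φR_n = 0.75 × (2×32.625 + 4×58.725) = 225.1 kips.
Tension rupture (net): A_n = (8.8125 − 2×1.3125)×0.375 = 2.3203 in² (U = 1.0, A_e = A_n). φR_n = 0.75 × 58 × 2.3203 = 100.9 kips.
Governing: min(304.2, 225.1, 100.9) = 100.9 kips → net-section rupture.

100.9 kips (net-section rupture governs)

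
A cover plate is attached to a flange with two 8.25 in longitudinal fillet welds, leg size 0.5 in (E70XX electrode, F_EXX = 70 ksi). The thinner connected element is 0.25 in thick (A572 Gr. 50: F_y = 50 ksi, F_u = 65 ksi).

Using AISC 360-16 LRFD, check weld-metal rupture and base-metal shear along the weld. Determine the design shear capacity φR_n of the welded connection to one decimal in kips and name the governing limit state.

120.7 kips (base-metal shear governs)

Weld metal: throat = 0.707×0.5 = 0.3535 in, L = 2×8.25 = 16.5 in. φR_n = 0.75 × 0.6 × 70 × 0.3535 × 16.5 = 183.7 kips.
Base metal shear (0.25 in plate): yield φR_n = 1.0×0.6×50×0.25×16.5 = 123.8 kips; rupture φR_n = 0.75×0.6×65×0.25×16.5 = 120.7 kips; take 120.7 kips (rupture).
Governing: min(183.7, 120.7) = 120.7 kips → base-metal shear.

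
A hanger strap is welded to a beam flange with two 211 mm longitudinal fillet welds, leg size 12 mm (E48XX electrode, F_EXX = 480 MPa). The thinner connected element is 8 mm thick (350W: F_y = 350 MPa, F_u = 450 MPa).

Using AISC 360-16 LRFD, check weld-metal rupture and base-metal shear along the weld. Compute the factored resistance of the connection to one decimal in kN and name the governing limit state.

Weld metal: throat = 0.707×12 = 8.484 mm, L = 2×211 = 422 mm. φR_n = 0.75 × 0.6 × 480 × 8.484 × 422 = 773.3 kN.
Base metal shear (8 mm plate): yield φR_n = 1.0×0.6×350×8×422 = 709.0 kN; rupture φR_n = 0.75×0.6×450×8×422 = 683.6 kN; take 683.6 kN (rupture).
Governing: min(773.3, 683.6) = 683.6 kN → base-metal shear.

683.6 kN (base-metal shear governs)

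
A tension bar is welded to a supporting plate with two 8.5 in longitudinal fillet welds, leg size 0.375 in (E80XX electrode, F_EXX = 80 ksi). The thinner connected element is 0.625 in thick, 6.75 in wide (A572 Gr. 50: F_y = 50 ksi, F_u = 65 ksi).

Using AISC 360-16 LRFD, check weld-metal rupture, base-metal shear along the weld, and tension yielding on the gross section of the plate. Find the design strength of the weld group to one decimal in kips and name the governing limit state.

162.3 kips (weld metal governs)

Weld metal: throat = 0.707×0.375 = 0.26513 in, L = 2×8.5 = 17 in. φR_n = 0.75 × 0.6 × 80 × 0.26513 × 17 = 162.3 kips.
Base metal shear (0.625 in plate): yield φR_n = 1.0×0.6×50×0.625×17 = 318.8 kips; rupture φR_n = 0.75×0.6×65×0.625×17 = 310.8 kips; take 310.8 kips (rupture).
Tension yield (gross): A_g = 6.75×0.625 = 4.2188 in². φR_n = 0.90 × 50 × 4.2188 = 189.8 kips.
Governing: min(162.3, 310.8, 189.8) = 162.3 kips → weld metal.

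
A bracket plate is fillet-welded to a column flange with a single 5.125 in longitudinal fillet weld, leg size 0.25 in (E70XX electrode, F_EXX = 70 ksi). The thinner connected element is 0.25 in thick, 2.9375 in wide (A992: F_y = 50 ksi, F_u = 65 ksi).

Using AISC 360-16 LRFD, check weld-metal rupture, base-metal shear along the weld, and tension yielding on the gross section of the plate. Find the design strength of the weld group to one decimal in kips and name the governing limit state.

Weld metal: throat = 0.707×0.25 = 0.17675 in, L = 5.125 in. φR_n = 0.75 × 0.6 × 70 × 0.17675 × 5.125 = 28.5 kips.
Base metal shear (0.25 in plate): yield φR_n = 1.0×0.6×50×0.25×5.125 = 38.4 kips; rupture φR_n = 0.75×0.6×65×0.25×5.125 = 37.5 kips; take 37.5 kips (rupture).
Tension yield (gross): A_g = 2.9375×0.25 = 0.73438 in². φR_n = 0.90 × 50 × 0.73438 = 33.0 kips.
Governing: min(28.5, 37.5, 33.0) = 28.5 kips → weld metal.

28.5 kips (weld metal governs)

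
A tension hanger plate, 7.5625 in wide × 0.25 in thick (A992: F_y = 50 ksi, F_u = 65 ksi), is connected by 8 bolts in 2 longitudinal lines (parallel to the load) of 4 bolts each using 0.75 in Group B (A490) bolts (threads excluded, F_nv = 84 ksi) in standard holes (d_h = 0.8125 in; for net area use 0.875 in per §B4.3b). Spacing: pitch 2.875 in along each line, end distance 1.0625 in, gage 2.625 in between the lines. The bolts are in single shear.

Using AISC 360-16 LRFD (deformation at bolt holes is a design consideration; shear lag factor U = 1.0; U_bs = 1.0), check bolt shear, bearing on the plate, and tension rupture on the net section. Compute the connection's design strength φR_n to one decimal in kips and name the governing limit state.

Bolt shear: A_b = π(0.75)²/4 = 0.44179 in². φR_n = 0.75 × 84 × 0.44179 × 8 × 1 = 222.7 kips.
Bearing (0.25 in plate, F_u = 65 ksi): end bolts L_c = 1.0625 − 0.8125/2 = 0.65625, R_n = min(1.2×0.65625×0.25×65, 2.4×0.75×0.25×65) = 12.797 kips/bolt; interior L_c = 2.875 − 0.8125 = 2.0625, R_n = 29.25 kips/bolt. φR_n = 0.75 × (2×12.797 + 6×29.25) = 150.8 kips.
Tension rupture (net): A_n = (7.5625 − 2×0.875)×0.25 = 1.4531 in² (U = 1.0, A_e = A_n). φR_n = 0.75 × 65 × 1.4531 = 70.8 kips.
Governing: min(222.7, 150.8, 70.8) = 70.8 kips → net-section rupture.

70.8 kips (net-section rupture governs)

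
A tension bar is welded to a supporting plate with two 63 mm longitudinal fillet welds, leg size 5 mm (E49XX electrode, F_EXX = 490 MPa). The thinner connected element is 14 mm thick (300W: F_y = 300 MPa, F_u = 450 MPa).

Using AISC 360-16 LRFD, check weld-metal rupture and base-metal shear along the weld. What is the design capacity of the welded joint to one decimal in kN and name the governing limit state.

Weld metal: throat = 0.707×5 = 3.535 mm, L = 2×63 = 126 mm. φR_n = 0.75 × 0.6 × 490 × 3.535 × 126 = 98.2 kN.
Base metal shear (14 mm plate): yield φR_n = 1.0×0.6×300×14×126 = 317.5 kN; rupture φR_n = 0.75×0.6×450×14×126 = 357.2 kN; take 317.5 kN (yield).
Governing: min(98.2, 317.5) = 98.2 kN → weld metal.

98.2 kN (weld metal governs)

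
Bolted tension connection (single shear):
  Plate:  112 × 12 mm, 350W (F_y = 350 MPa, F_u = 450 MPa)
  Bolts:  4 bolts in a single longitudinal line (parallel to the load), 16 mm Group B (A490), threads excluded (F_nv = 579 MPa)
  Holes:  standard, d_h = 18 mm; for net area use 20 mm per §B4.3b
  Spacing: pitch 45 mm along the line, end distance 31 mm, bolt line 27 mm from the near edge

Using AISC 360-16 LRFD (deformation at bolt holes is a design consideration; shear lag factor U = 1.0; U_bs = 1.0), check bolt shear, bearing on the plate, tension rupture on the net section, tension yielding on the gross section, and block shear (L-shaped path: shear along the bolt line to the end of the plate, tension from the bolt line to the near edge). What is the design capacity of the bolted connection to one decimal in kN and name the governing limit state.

Bolt shear: A_b = π(16)²/4 = 201.06 mm². φR_n = 0.75 × 579 × 201.06 × 4 × 1 = 349.2 kN.
Bearing (12 mm plate, F_u = 450 MPa): end bolts L_c = 31 − 18/2 = 22, R_n = min(1.2×22×12×450, 2.4×16×12×450) = 142.56 kN/bolt; interior L_c = 45 − 18 = 27, R_n = 174.96 kN/bolt. φR_n = 0.75 × (1×142.56 + 3×174.96) = 500.6 kN.
Tension rupture (net): A_n = (112 − 1×20)×12 = 1104 mm² (U = 1.0, A_e = A_n). φR_n = 0.75 × 450 × 1104 = 372.6 kN.
Tension yield (gross): A_g = 112×12 = 1344 mm². φR_n = 0.90 × 350 × 1344 = 423.4 kN.
Block shear: shear path 1×[31+3×45] = 1×166 mm, A_gv = 1992, A_nv = 1×(166 − 3.5×20)×12 = 1152 mm²; tension to near edge: (27 − 0.5×20)×12 = 204 mm². R_n = min(0.6×450×1152, 0.6×350×1992) + 1.0×450×204 = min(311.04, 418.32) + 91.8 = 402.84 kN. φR_n = 0.75 × 402.84 = 302.1 kN.
Governing: min(349.2, 500.6, 372.6, 423.4, 302.1) = 302.1 kN → block shear.

302.1 kN (block shear governs)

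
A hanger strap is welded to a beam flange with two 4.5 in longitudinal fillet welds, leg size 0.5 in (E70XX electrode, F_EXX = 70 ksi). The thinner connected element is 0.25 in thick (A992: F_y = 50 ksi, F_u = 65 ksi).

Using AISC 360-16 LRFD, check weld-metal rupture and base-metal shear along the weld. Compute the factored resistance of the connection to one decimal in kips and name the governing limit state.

65.8 kips (base-metal shear governs)

Weld metal: throat = 0.707×0.5 = 0.3535 in, L = 2×4.5 = 9 in. φR_n = 0.75 × 0.6 × 70 × 0.3535 × 9 = 100.2 kips.
Base metal shear (0.25 in plate): yield φR_n = 1.0×0.6×50×0.25×9 = 67.5 kips; rupture φR_n = 0.75×0.6×65×0.25×9 = 65.8 kips; take 65.8 kips (rupture).
Governing: min(100.2, 65.8) = 65.8 kips → base-metal shear.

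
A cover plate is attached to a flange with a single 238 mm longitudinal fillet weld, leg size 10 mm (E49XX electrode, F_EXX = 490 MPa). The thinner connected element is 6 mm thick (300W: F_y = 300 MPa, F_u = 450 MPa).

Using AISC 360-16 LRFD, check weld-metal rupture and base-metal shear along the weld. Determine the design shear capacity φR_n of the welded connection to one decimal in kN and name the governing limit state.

Weld metal: throat = 0.707×10 = 7.07 mm, L = 238 mm. φR_n = 0.75 × 0.6 × 490 × 7.07 × 238 = 371.0 kN.
Base metal shear (6 mm plate): yield φR_n = 1.0×0.6×300×6×238 = 257.0 kN; rupture φR_n = 0.75×0.6×450×6×238 = 289.2 kN; take 257.0 kN (yield).
Governing: min(371.0, 257.0) = 257.0 kN → base-metal shear.

257.0 kN (base-metal shear governs)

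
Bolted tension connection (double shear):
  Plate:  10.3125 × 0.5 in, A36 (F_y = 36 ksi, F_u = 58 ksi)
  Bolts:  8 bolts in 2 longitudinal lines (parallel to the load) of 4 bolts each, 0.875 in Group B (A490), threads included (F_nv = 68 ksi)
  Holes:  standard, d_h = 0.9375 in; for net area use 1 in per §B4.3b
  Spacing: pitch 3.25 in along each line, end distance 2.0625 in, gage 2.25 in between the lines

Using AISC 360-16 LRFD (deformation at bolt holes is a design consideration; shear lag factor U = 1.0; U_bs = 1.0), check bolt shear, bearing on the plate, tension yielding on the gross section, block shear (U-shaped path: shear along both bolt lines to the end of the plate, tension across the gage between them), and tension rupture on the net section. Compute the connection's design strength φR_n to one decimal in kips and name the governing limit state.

Bolt shear: A_b = π(0.875)²/4 = 0.60132 in². φR_n = 0.75 × 68 × 0.60132 × 8 × 2 = 490.7 kips.
Bearing (0.5 in plate, F_u = 58 ksi): end bolts L_c = 2.0625 − 0.9375/2 = 1.59375, R_n = min(1.2×1.59375×0.5×58, 2.4×0.875×0.5×58) = 55.463 kips/bolt; interior L_c = 3.25 − 0.9375 = 2.3125, R_n = 60.9 kips/bolt. φR_n = 0.75 × (2×55.463 + 6×60.9) = 357.2 kips.
Tension yield (gross): A_g = 10.3125×0.5 = 5.1563 in². φR_n = 0.90 × 36 × 5.1563 = 167.1 kips.
Block shear: shear path 2×[2.0625+3×3.25] = 2×11.8125 in, A_gv = 11.813, A_nv = 2×(11.8125 − 3.5×1)×0.5 = 8.3125 in²; tension across gage: (2.25 − 1×1)×0.5 = 0.625 in². R_n = min(0.6×58×8.3125, 0.6×36×11.813) + 1.0×58×0.625 = min(289.28, 255.16) + 36.25 = 291.41 kips. φR_n = 0.75 × 291.41 = 218.6 kips.
Tension rupture (net): A_n = (10.3125 − 2×1)×0.5 = 4.1563 in² (U = 1.0, A_e = A_n). φR_n = 0.75 × 58 × 4.1563 = 180.8 kips.
Governing: min(490.7, 357.2, 167.1, 218.6, 180.8) = 167.1 kips → gross-section yield.

167.1 kips (gross-section yield governs)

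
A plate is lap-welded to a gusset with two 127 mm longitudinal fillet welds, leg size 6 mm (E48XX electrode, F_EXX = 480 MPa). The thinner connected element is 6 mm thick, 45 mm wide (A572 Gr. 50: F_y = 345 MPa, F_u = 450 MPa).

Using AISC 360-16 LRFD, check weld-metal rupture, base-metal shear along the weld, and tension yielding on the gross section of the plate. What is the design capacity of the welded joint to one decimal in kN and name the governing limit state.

Weld metal: throat = 0.707×6 = 4.242 mm, L = 2×127 = 254 mm. φR_n = 0.75 × 0.6 × 480 × 4.242 × 254 = 232.7 kN.
Base metal shear (6 mm plate): yield φR_n = 1.0×0.6×345×6×254 = 315.5 kN; rupture φR_n = 0.75×0.6×450×6×254 = 308.6 kN; take 308.6 kN (rupture).
Tension yield (gross): A_g = 45×6 = 270 mm². φR_n = 0.90 × 345 × 270 = 83.8 kN.
Governing: min(232.7, 308.6, 83.8) = 83.8 kN → gross-section yield.

83.8 kN (gross-section yield governs)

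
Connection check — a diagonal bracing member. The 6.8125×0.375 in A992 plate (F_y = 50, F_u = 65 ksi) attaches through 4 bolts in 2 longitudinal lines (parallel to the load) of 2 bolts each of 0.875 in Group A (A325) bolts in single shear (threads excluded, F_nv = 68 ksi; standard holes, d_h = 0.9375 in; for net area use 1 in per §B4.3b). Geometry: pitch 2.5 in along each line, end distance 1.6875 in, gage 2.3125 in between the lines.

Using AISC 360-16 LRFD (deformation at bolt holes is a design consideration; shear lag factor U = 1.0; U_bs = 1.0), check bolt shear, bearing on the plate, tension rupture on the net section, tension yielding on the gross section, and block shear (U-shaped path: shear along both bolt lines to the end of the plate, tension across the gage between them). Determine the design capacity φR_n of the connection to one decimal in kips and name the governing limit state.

83.0 kips (block shear governs)

Bolt shear: A_b = π(0.875)²/4 = 0.60132 in². φR_n = 0.75 × 68 × 0.60132 × 4 × 1 = 122.7 kips.
Bearing (0.375 in plate, F_u = 65 ksi): end bolts L_c = 1.6875 − 0.9375/2 = 1.21875, R_n = min(1.2×1.21875×0.375×65, 2.4×0.875×0.375×65) = 35.648 kips/bolt; interior L_c = 2.5 − 0.9375 = 1.5625, R_n = 45.703 kips/bolt. φR_n = 0.75 × (2×35.648 + 2×45.703) = 122.0 kips.
Tension rupture (net): A_n = (6.8125 − 2×1)×0.375 = 1.8047 in² (U = 1.0, A_e = A_n). φR_n = 0.75 × 65 × 1.8047 = 88.0 kips.
Tension yield (gross): A_g = 6.8125×0.375 = 2.5547 in². φR_n = 0.90 × 50 × 2.5547 = 115.0 kips.
Block shear: shear path 2×[1.6875+1×2.5] = 2×4.1875 in, A_gv = 3.1406, A_nv = 2×(4.1875 − 1.5×1)×0.375 = 2.0156 in²; tension across gage: (2.3125 − 1×1)×0.375 = 0.49219 in². R_n = min(0.6×65×2.0156, 0.6×50×3.1406) + 1.0×65×0.49219 = min(78.608, 94.218) + 31.992 = 110.6 kips. φR_n = 0.75 × 110.6 = 83.0 kips.
Governing: min(122.7, 122.0, 88.0, 115.0, 83.0) = 83.0 kips → block shear.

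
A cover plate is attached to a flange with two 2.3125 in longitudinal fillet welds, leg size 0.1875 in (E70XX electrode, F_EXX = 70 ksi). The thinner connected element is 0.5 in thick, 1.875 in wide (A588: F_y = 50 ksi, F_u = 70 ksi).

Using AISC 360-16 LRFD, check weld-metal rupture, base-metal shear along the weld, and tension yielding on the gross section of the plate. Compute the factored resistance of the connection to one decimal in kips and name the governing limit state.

Weld metal: throat = 0.707×0.1875 = 0.13256 in, L = 2×2.3125 = 4.625 in. φR_n = 0.75 × 0.6 × 70 × 0.13256 × 4.625 = 19.3 kips.
Base metal shear (0.5 in plate): yield φR_n = 1.0×0.6×50×0.5×4.625 = 69.4 kips; rupture φR_n = 0.75×0.6×70×0.5×4.625 = 72.8 kips; take 69.4 kips (yield).
Tension yield (gross): A_g = 1.875×0.5 = 0.9375 in². φR_n = 0.90 × 50 × 0.9375 = 42.2 kips.
Governing: min(19.3, 69.4, 42.2) = 19.3 kips → weld metal.

19.3 kips (weld metal governs)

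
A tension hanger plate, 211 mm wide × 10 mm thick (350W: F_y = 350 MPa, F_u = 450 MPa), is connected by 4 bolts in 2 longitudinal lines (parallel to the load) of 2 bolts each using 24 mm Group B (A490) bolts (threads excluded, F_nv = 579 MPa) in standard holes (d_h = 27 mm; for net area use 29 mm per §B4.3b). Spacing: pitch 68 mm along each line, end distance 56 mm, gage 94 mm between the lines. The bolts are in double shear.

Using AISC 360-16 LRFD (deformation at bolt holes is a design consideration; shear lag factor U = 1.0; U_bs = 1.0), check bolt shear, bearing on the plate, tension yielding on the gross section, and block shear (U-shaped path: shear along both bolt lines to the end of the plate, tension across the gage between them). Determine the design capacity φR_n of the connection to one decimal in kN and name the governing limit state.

Bolt shear: A_b = π(24)²/4 = 452.39 mm². φR_n = 0.75 × 579 × 452.39 × 4 × 2 = 1571.6 kN.
Bearing (10 mm plate, F_u = 450 MPa): end bolts L_c = 56 − 27/2 = 42.5, R_n = min(1.2×42.5×10×450, 2.4×24×10×450) = 229.5 kN/bolt; interior L_c = 68 − 27 = 41, R_n = 221.4 kN/bolt. φR_n = 0.75 × (2×229.5 + 2×221.4) = 676.4 kN.
Tension yield (gross): A_g = 211×10 = 2110 mm². φR_n = 0.90 × 350 × 2110 = 664.7 kN.
Block shear: shear path 2×[56+1×68] = 2×124 mm, A_gv = 2480, A_nv = 2×(124 − 1.5×29)×10 = 1610 mm²; tension across gage: (94 − 1×29)×10 = 650 mm². R_n = min(0.6×450×1610, 0.6×350×2480) + 1.0×450×650 = min(434.7, 520.8) + 292.5 = 727.2 kN. φR_n = 0.75 × 727.2 = 545.4 kN.
Governing: min(1571.6, 676.4, 664.7, 545.4) = 545.4 kN → block shear.

545.4 kN (block shear governs)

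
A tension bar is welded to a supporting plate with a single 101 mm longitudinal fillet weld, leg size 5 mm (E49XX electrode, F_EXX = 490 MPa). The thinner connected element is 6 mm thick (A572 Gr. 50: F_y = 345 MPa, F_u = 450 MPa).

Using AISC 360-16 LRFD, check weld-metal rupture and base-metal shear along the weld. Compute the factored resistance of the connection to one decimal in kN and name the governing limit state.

Weld metal: throat = 0.707×5 = 3.535 mm, L = 101 mm. φR_n = 0.75 × 0.6 × 490 × 3.535 × 101 = 78.7 kN.
Base metal shear (6 mm plate): yield φR_n = 1.0×0.6×345×6×101 = 125.4 kN; rupture φR_n = 0.75×0.6×450×6×101 = 122.7 kN; take 122.7 kN (rupture).
Governing: min(78.7, 122.7) = 78.7 kN → weld metal.

78.7 kN (weld metal governs)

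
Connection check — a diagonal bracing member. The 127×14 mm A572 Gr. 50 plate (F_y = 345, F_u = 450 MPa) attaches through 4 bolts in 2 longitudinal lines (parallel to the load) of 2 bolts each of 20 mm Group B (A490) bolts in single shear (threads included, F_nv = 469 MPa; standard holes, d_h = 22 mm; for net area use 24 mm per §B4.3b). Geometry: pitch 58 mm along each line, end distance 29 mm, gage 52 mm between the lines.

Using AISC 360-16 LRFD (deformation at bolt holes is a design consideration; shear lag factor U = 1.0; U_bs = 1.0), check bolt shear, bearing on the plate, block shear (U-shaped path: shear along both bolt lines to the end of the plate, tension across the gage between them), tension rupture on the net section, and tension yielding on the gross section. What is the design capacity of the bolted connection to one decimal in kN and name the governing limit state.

Bolt shear: A_b = π(20)²/4 = 314.16 mm². φR_n = 0.75 × 469 × 314.16 × 4 × 1 = 442.0 kN.
Bearing (14 mm plate, F_u = 450 MPa): end bolts L_c = 29 − 22/2 = 18, R_n = min(1.2×18×14×450, 2.4×20×14×450) = 136.08 kN/bolt; interior L_c = 58 − 22 = 36, R_n = 272.16 kN/bolt. φR_n = 0.75 × (2×136.08 + 2×272.16) = 612.4 kN.
Block shear: shear path 2×[29+1×58] = 2×87 mm, A_gv = 2436, A_nv = 2×(87 − 1.5×24)×14 = 1428 mm²; tension across gage: (52 − 1×24)×14 = 392 mm². R_n = min(0.6×450×1428, 0.6×345×2436) + 1.0×450×392 = min(385.56, 504.25) + 176.4 = 561.96 kN. φR_n = 0.75 × 561.96 = 421.5 kN.
Tension rupture (net): A_n = (127 − 2×24)×14 = 1106 mm² (U = 1.0, A_e = A_n). φR_n = 0.75 × 450 × 1106 = 373.3 kN.
Tension yield (gross): A_g = 127×14 = 1778 mm². φR_n = 0.90 × 345 × 1778 = 552.1 kN.
Governing: min(442.0, 612.4, 421.5, 373.3, 552.1) = 373.3 kN → net-section rupture.

373.3 kN (net-section rupture governs)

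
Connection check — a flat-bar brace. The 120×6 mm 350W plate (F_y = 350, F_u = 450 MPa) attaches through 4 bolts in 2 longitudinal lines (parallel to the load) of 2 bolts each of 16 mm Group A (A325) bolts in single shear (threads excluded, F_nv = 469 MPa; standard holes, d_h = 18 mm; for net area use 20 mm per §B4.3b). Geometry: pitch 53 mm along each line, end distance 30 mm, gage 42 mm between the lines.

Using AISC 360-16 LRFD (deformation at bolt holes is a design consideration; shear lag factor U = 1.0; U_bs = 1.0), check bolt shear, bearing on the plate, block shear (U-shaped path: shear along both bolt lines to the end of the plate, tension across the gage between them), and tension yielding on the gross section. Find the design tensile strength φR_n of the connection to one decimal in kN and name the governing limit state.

173.3 kN (block shear governs)

Bolt shear: A_b = π(16)²/4 = 201.06 mm². φR_n = 0.75 × 469 × 201.06 × 4 × 1 = 282.9 kN.
Bearing (6 mm plate, F_u = 450 MPa): end bolts L_c = 30 − 18/2 = 21, R_n = min(1.2×21×6×450, 2.4×16×6×450) = 68.04 kN/bolt; interior L_c = 53 − 18 = 35, R_n = 103.68 kN/bolt. φR_n = 0.75 × (2×68.04 + 2×103.68) = 257.6 kN.
Block shear: shear path 2×[30+1×53] = 2×83 mm, A_gv = 996, A_nv = 2×(83 − 1.5×20)×6 = 636 mm²; tension across gage: (42 − 1×20)×6 = 132 mm². R_n = min(0.6×450×636, 0.6×350×996) + 1.0×450×132 = min(171.72, 209.16) + 59.4 = 231.12 kN. φR_n = 0.75 × 231.12 = 173.3 kN.
Tension yield (gross): A_g = 120×6 = 720 mm². φR_n = 0.90 × 350 × 720 = 226.8 kN.
Governing: min(282.9, 257.6, 173.3, 226.8) = 173.3 kN → block shear.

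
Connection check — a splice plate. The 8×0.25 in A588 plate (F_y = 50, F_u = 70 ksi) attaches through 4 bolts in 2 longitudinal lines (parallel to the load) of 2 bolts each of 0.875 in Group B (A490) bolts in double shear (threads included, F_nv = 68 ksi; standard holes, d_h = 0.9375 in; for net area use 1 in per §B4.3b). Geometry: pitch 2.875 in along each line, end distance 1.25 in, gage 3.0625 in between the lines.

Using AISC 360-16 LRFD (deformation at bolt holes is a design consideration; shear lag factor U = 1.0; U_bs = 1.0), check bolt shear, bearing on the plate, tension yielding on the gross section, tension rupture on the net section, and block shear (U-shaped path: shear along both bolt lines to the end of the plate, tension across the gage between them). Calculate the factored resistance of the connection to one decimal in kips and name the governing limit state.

Bolt shear: A_b = π(0.875)²/4 = 0.60132 in². φR_n = 0.75 × 68 × 0.60132 × 4 × 2 = 245.3 kips.
Bearing (0.25 in plate, F_u = 70 ksi): end bolts L_c = 1.25 − 0.9375/2 = 0.78125, R_n = min(1.2×0.78125×0.25×70, 2.4×0.875×0.25×70) = 16.406 kips/bolt; interior L_c = 2.875 − 0.9375 = 1.9375, R_n = 36.75 kips/bolt. φR_n = 0.75 × (2×16.406 + 2×36.75) = 79.7 kips.
Tension yield (gross): A_g = 8×0.25 = 2 in². φR_n = 0.90 × 50 × 2 = 90.0 kips.
Tension rupture (net): A_n = (8 − 2×1)×0.25 = 1.5 in² (U = 1.0, A_e = A_n). φR_n = 0.75 × 70 × 1.5 = 78.8 kips.
Block shear: shear path 2×[1.25+1×2.875] = 2×4.125 in, A_gv = 2.0625, A_nv = 2×(4.125 − 1.5×1)×0.25 = 1.3125 in²; tension across gage: (3.0625 − 1×1)×0.25 = 0.51563 in². R_n = min(0.6×70×1.3125, 0.6×50×2.0625) + 1.0×70×0.51563 = min(55.125, 61.875) + 36.094 = 91.219 kips. φR_n = 0.75 × 91.219 = 68.4 kips.
Governing: min(245.3, 79.7, 90.0, 78.8, 68.4) = 68.4 kips → block shear.

68.4 kips (block shear governs)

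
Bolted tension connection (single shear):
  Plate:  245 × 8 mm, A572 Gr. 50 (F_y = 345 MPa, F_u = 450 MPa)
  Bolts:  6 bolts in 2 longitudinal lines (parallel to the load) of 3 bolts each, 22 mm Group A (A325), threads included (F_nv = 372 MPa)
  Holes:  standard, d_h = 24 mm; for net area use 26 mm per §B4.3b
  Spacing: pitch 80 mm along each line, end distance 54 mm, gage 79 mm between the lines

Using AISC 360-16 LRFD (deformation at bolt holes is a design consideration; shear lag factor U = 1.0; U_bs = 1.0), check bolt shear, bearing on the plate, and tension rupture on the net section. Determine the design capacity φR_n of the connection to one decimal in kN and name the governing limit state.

521.1 kN (net-section rupture governs)

Bolt shear: A_b = π(22)²/4 = 380.13 mm². φR_n = 0.75 × 372 × 380.13 × 6 × 1 = 636.3 kN.
Bearing (8 mm plate, F_u = 450 MPa): end bolts L_c = 54 − 24/2 = 42, R_n = min(1.2×42×8×450, 2.4×22×8×450) = 181.44 kN/bolt; interior L_c = 80 − 24 = 56, R_n = 190.08 kN/bolt. φR_n = 0.75 × (2×181.44 + 4×190.08) = 842.4 kN.
Tension rupture (net): A_n = (245 − 2×26)×8 = 1544 mm² (U = 1.0, A_e = A_n). φR_n = 0.75 × 450 × 1544 = 521.1 kN.
Governing: min(636.3, 842.4, 521.1) = 521.1 kN → net-section rupture.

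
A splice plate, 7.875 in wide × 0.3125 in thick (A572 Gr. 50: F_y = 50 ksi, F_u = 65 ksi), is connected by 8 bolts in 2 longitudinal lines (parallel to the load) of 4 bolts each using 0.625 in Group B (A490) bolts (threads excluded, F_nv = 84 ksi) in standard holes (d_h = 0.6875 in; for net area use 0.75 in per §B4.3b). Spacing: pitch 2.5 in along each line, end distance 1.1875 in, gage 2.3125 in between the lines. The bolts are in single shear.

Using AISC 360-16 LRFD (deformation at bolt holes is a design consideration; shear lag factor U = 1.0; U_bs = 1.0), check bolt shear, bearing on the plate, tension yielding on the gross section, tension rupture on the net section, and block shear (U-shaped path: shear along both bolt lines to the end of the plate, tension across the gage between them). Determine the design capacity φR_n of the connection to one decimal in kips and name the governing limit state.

Bolt shear: A_b = π(0.625)²/4 = 0.3068 in². φR_n = 0.75 × 84 × 0.3068 × 8 × 1 = 154.6 kips.
Bearing (0.3125 in plate, F_u = 65 ksi): end bolts L_c = 1.1875 − 0.6875/2 = 0.84375, R_n = min(1.2×0.84375×0.3125×65, 2.4×0.625×0.3125×65) = 20.566 kips/bolt; interior L_c = 2.5 − 0.6875 = 1.8125, R_n = 30.469 kips/bolt. φR_n = 0.75 × (2×20.566 + 6×30.469) = 168.0 kips.
Tension yield (gross): A_g = 7.875×0.3125 = 2.4609 in². φR_n = 0.90 × 50 × 2.4609 = 110.7 kips.
Tension rupture (net): A_n = (7.875 − 2×0.75)×0.3125 = 1.9922 in² (U = 1.0, A_e = A_n). φR_n = 0.75 × 65 × 1.9922 = 97.1 kips.
Block shear: shear path 2×[1.1875+3×2.5] = 2×8.6875 in, A_gv = 5.4297, A_nv = 2×(8.6875 − 3.5×0.75)×0.3125 = 3.7891 in²; tension across gage: (2.3125 − 1×0.75)×0.3125 = 0.48828 in². R_n = min(0.6×65×3.7891, 0.6×50×5.4297) + 1.0×65×0.48828 = min(147.77, 162.89) + 31.738 = 179.51 kips. φR_n = 0.75 × 179.51 = 134.6 kips.
Governing: min(154.6, 168.0, 110.7, 97.1, 134.6) = 97.1 kips → net-section rupture.

97.1 kips (net-section rupture governs)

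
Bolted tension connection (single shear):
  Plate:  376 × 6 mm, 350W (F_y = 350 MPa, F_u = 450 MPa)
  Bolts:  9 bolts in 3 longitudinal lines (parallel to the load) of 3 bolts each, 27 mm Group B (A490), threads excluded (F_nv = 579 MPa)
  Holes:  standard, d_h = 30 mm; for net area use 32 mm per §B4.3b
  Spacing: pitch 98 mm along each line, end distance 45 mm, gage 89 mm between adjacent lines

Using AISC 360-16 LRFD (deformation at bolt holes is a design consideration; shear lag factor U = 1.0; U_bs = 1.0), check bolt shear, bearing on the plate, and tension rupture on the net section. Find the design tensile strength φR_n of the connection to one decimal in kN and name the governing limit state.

567.0 kN (net-section rupture governs)

Bolt shear: A_b = π(27)²/4 = 572.56 mm². φR_n = 0.75 × 579 × 572.56 × 9 × 1 = 2237.7 kN.
Bearing (6 mm plate, F_u = 450 MPa): end bolts L_c = 45 − 30/2 = 30, R_n = min(1.2×30×6×450, 2.4×27×6×450) = 97.2 kN/bolt; interior L_c = 98 − 30 = 68, R_n = 174.96 kN/bolt. φR_n = 0.75 × (3×97.2 + 6×174.96) = 1006.0 kN.
Tension rupture (net): A_n = (376 − 3×32)×6 = 1680 mm² (U = 1.0, A_e = A_n). φR_n = 0.75 × 450 × 1680 = 567.0 kN.
Governing: min(2237.7, 1006.0, 567.0) = 567.0 kN → net-section rupture.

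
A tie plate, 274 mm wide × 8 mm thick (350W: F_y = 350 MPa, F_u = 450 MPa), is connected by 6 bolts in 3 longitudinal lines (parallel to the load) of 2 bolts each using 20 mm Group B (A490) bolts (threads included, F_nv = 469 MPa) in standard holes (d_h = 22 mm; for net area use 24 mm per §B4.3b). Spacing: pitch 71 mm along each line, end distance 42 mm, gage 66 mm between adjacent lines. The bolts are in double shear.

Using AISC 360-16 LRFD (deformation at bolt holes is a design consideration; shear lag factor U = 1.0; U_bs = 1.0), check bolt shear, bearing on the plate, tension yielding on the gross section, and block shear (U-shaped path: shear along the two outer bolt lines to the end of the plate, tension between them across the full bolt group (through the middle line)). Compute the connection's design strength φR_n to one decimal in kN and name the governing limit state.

476.3 kN (block shear governs)

Bolt shear: A_b = π(20)²/4 = 314.16 mm². φR_n = 0.75 × 469 × 314.16 × 6 × 2 = 1326.1 kN.
Bearing (8 mm plate, F_u = 450 MPa): end bolts L_c = 42 − 22/2 = 31, R_n = min(1.2×31×8×450, 2.4×20×8×450) = 133.92 kN/bolt; interior L_c = 71 − 22 = 49, R_n = 172.8 kN/bolt. φR_n = 0.75 × (3×133.92 + 3×172.8) = 690.1 kN.
Tension yield (gross): A_g = 274×8 = 2192 mm². φR_n = 0.90 × 350 × 2192 = 690.5 kN.
Block shear: shear path 2×[42+1×71] = 2×113 mm, A_gv = 1808, A_nv = 2×(113 − 1.5×24)×8 = 1232 mm²; tension across gage: (132 − 2×24)×8 = 672 mm². R_n = min(0.6×450×1232, 0.6×350×1808) + 1.0×450×672 = min(332.64, 379.68) + 302.4 = 635.04 kN. φR_n = 0.75 × 635.04 = 476.3 kN.
Governing: min(1326.1, 690.1, 690.5, 476.3) = 476.3 kN → block shear.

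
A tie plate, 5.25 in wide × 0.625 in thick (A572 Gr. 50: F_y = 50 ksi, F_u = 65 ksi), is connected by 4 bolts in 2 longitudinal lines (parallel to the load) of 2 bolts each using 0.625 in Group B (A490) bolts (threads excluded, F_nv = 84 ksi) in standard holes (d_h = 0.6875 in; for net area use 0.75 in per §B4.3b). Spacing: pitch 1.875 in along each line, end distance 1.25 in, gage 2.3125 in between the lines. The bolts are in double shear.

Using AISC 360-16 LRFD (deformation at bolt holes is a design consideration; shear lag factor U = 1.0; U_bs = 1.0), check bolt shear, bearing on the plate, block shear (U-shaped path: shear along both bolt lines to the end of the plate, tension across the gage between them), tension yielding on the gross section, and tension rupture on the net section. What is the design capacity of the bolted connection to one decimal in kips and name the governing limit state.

114.3 kips (net-section rupture governs)

Bolt shear: A_b = π(0.625)²/4 = 0.3068 in². φR_n = 0.75 × 84 × 0.3068 × 4 × 2 = 154.6 kips.
Bearing (0.625 in plate, F_u = 65 ksi): end bolts L_c = 1.25 − 0.6875/2 = 0.90625, R_n = min(1.2×0.90625×0.625×65, 2.4×0.625×0.625×65) = 44.18 kips/bolt; interior L_c = 1.875 − 0.6875 = 1.1875, R_n = 57.891 kips/bolt. φR_n = 0.75 × (2×44.18 + 2×57.891) = 153.1 kips.
Block shear: shear path 2×[1.25+1×1.875] = 2×3.125 in, A_gv = 3.9063, A_nv = 2×(3.125 − 1.5×0.75)×0.625 = 2.5 in²; tension across gage: (2.3125 − 1×0.75)×0.625 = 0.97656 in². R_n = min(0.6×65×2.5, 0.6×50×3.9063) + 1.0×65×0.97656 = min(97.5, 117.19) + 63.476 = 160.98 kips. φR_n = 0.75 × 160.98 = 120.7 kips.
Tension yield (gross): A_g = 5.25×0.625 = 3.2813 in². φR_n = 0.90 × 50 × 3.2813 = 147.7 kips.
Tension rupture (net): A_n = (5.25 − 2×0.75)×0.625 = 2.3438 in² (U = 1.0, A_e = A_n). φR_n = 0.75 × 65 × 2.3438 = 114.3 kips.
Governing: min(154.6, 153.1, 120.7, 147.7, 114.3) = 114.3 kips → net-section rupture.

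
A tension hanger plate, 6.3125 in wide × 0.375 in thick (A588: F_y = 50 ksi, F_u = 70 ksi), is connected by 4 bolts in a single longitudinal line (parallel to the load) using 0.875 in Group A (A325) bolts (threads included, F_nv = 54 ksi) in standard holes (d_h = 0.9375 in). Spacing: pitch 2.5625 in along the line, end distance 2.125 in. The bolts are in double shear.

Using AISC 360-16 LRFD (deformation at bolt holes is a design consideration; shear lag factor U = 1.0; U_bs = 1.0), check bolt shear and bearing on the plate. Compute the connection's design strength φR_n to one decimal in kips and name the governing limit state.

154.3 kips (bearing governs)

Bolt shear: A_b = π(0.875)²/4 = 0.60132 in². φR_n = 0.75 × 54 × 0.60132 × 4 × 2 = 194.8 kips.
Bearing (0.375 in plate, F_u = 70 ksi): end bolts L_c = 2.125 − 0.9375/2 = 1.65625, R_n = min(1.2×1.65625×0.375×70, 2.4×0.875×0.375×70) = 52.172 kips/bolt; interior L_c = 2.5625 − 0.9375 = 1.625, R_n = 51.188 kips/bolt. φR_n = 0.75 × (1×52.172 + 3×51.188) = 154.3 kips.
Governing: min(194.8, 154.3) = 154.3 kips → bearing.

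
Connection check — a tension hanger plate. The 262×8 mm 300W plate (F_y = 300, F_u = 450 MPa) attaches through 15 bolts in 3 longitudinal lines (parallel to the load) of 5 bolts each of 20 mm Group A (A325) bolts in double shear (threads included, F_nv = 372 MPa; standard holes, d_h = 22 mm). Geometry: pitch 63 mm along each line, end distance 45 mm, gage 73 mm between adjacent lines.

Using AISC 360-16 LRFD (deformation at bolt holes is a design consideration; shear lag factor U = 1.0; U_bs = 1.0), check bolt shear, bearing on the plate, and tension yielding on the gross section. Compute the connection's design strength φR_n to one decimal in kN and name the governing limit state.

565.9 kN (gross-section yield governs)

Bolt shear: A_b = π(20)²/4 = 314.16 mm². φR_n = 0.75 × 372 × 314.16 × 15 × 2 = 2629.5 kN.
Bearing (8 mm plate, F_u = 450 MPa): end bolts L_c = 45 − 22/2 = 34, R_n = min(1.2×34×8×450, 2.4×20×8×450) = 146.88 kN/bolt; interior L_c = 63 − 22 = 41, R_n = 172.8 kN/bolt. φR_n = 0.75 × (3×146.88 + 12×172.8) = 1885.7 kN.
Tension yield (gross): A_g = 262×8 = 2096 mm². φR_n = 0.90 × 300 × 2096 = 565.9 kN.
Governing: min(2629.5, 1885.7, 565.9) = 565.9 kN → gross-section yield.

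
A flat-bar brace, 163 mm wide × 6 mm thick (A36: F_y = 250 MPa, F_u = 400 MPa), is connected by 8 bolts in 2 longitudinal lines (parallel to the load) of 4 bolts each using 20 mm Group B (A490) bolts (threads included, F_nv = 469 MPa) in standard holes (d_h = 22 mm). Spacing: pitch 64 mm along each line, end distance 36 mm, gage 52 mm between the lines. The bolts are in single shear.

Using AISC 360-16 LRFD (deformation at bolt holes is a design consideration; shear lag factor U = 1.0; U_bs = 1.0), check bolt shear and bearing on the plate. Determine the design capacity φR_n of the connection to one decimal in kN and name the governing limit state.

626.4 kN (bearing governs)

Bolt shear: A_b = π(20)²/4 = 314.16 mm². φR_n = 0.75 × 469 × 314.16 × 8 × 1 = 884.0 kN.
Bearing (6 mm plate, F_u = 400 MPa): end bolts L_c = 36 − 22/2 = 25, R_n = min(1.2×25×6×400, 2.4×20×6×400) = 72 kN/bolt; interior L_c = 64 − 22 = 42, R_n = 115.2 kN/bolt. φR_n = 0.75 × (2×72 + 6×115.2) = 626.4 kN.
Governing: min(884.0, 626.4) = 626.4 kN → bearing.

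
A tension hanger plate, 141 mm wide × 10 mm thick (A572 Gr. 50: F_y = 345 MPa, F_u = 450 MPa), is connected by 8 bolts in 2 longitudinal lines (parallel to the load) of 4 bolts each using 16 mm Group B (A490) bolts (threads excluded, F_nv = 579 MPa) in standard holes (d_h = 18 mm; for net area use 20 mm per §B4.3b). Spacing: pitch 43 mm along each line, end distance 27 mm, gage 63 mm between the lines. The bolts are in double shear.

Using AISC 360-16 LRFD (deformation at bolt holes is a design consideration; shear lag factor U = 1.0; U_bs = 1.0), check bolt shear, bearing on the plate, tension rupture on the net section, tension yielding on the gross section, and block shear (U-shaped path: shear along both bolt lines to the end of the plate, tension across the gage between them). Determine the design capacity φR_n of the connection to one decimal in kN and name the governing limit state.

340.9 kN (net-section rupture governs)

Bolt shear: A_b = π(16)²/4 = 201.06 mm². φR_n = 0.75 × 579 × 201.06 × 8 × 2 = 1397.0 kN.
Bearing (10 mm plate, F_u = 450 MPa): end bolts L_c = 27 − 18/2 = 18, R_n = min(1.2×18×10×450, 2.4×16×10×450) = 97.2 kN/bolt; interior L_c = 43 − 18 = 25, R_n = 135 kN/bolt. φR_n = 0.75 × (2×97.2 + 6×135) = 753.3 kN.
Tension rupture (net): A_n = (141 − 2×20)×10 = 1010 mm² (U = 1.0, A_e = A_n). φR_n = 0.75 × 450 × 1010 = 340.9 kN.
Tension yield (gross): A_g = 141×10 = 1410 mm². φR_n = 0.90 × 345 × 1410 = 437.8 kN.
Block shear: shear path 2×[27+3×43] = 2×156 mm, A_gv = 3120, A_nv = 2×(156 − 3.5×20)×10 = 1720 mm²; tension across gage: (63 − 1×20)×10 = 430 mm². R_n = min(0.6×450×1720, 0.6×345×3120) + 1.0×450×430 = min(464.4, 645.84) + 193.5 = 657.9 kN. φR_n = 0.75 × 657.9 = 493.4 kN.
Governing: min(1397.0, 753.3, 340.9, 437.8, 493.4) = 340.9 kN → net-section rupture.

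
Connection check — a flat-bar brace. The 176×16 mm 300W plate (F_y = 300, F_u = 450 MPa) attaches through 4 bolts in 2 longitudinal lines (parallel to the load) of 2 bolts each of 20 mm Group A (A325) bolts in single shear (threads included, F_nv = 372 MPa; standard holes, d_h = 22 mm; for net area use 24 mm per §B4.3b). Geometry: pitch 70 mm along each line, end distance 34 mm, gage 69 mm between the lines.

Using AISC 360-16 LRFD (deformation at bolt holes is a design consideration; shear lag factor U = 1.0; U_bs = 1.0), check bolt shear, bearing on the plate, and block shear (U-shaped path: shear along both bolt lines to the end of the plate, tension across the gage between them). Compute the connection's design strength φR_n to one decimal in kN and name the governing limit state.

350.6 kN (bolt shear governs)

Bolt shear: A_b = π(20)²/4 = 314.16 mm². φR_n = 0.75 × 372 × 314.16 × 4 × 1 = 350.6 kN.
Bearing (16 mm plate, F_u = 450 MPa): end bolts L_c = 34 − 22/2 = 23, R_n = min(1.2×23×16×450, 2.4×20×16×450) = 198.72 kN/bolt; interior L_c = 70 − 22 = 48, R_n = 345.6 kN/bolt. φR_n = 0.75 × (2×198.72 + 2×345.6) = 816.5 kN.
Block shear: shear path 2×[34+1×70] = 2×104 mm, A_gv = 3328, A_nv = 2×(104 − 1.5×24)×16 = 2176 mm²; tension across gage: (69 − 1×24)×16 = 720 mm². R_n = min(0.6×450×2176, 0.6×300×3328) + 1.0×450×720 = min(587.52, 599.04) + 324 = 911.52 kN. φR_n = 0.75 × 911.52 = 683.6 kN.
Governing: min(350.6, 816.5, 683.6) = 350.6 kN → bolt shear.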